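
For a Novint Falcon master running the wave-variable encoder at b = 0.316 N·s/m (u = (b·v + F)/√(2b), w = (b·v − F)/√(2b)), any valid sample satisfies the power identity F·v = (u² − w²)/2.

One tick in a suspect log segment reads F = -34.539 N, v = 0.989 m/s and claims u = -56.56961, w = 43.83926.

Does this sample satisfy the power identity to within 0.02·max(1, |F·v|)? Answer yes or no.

no

F·v = (-34.539)×0.989 = -34.1591 W.
(u² − w²)/2 = (3200.1208 − 1921.8807)/2 = 639.1200 W.
|Δ| = 673.2791;  2% of max(1, |F·v|) = 0.6832.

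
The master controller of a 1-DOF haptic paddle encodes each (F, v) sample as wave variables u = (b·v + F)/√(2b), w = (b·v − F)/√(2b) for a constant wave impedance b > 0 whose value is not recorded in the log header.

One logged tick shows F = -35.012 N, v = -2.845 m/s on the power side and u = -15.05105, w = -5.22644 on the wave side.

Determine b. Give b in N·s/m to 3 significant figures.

b = 25.4 N·s/m

u + w = -20.27749;  u + w = √(2b)·v, so √(2b) = -20.27749/(-2.845) = 7.12741.
b = (√(2b))²/2 = 50.80002/2 = 25.40001.
(Check via u − w = 2F/√(2b): u − w = -9.82461, 2F/√(2b) = -9.82460.)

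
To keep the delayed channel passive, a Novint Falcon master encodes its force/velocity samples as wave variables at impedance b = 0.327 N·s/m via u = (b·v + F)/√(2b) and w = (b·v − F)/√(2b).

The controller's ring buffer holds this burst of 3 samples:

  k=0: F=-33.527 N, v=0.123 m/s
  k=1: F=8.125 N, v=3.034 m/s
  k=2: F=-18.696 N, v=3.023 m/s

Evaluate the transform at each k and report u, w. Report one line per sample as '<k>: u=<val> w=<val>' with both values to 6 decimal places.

0: u=-41.408024 w=41.507494
1: u=11.273758 w=-8.820154
2: u=-21.896155 w=24.340863

k=0: b·v=0.327×0.123=0.040221; √(2b)=0.808703; u=(0.040221+(-33.527))/0.808703=-41.408024, w=(0.040221−(-33.527))/0.808703=41.507494
k=1: b·v=0.327×3.034=0.992118; √(2b)=0.808703; u=(0.992118+8.125)/0.808703=11.273758, w=(0.992118−8.125)/0.808703=-8.820154
k=2: b·v=0.327×3.023=0.988521; √(2b)=0.808703; u=(0.988521+(-18.696))/0.808703=-21.896155, w=(0.988521−(-18.696))/0.808703=24.340863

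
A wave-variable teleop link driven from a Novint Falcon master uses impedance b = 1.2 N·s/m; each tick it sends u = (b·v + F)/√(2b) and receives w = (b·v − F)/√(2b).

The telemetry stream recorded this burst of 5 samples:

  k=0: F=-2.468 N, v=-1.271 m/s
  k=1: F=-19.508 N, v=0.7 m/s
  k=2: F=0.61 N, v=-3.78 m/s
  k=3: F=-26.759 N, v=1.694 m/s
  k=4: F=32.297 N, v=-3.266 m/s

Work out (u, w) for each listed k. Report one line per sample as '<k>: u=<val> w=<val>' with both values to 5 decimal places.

0: u=-2.57760 w=0.60857
1: u=-12.05014 w=13.13458
2: u=-2.53422 w=-3.32173
3: u=-15.96069 w=18.58503
4: u=18.31779 w=-23.37746

k=0: b·v=1.2×(-1.271)=-1.52520; √(2b)=1.54919; u=(-1.52520+(-2.468))/1.54919=-2.57760, w=(-1.52520−(-2.468))/1.54919=0.60857
k=1: b·v=1.2×0.7=0.84000; √(2b)=1.54919; u=(0.84000+(-19.508))/1.54919=-12.05014, w=(0.84000−(-19.508))/1.54919=13.13458
k=2: b·v=1.2×(-3.78)=-4.53600; √(2b)=1.54919; u=(-4.53600+0.61)/1.54919=-2.53422, w=(-4.53600−0.61)/1.54919=-3.32173
k=3: b·v=1.2×1.694=2.03280; √(2b)=1.54919; u=(2.03280+(-26.759))/1.54919=-15.96069, w=(2.03280−(-26.759))/1.54919=18.58503
k=4: b·v=1.2×(-3.266)=-3.91920; √(2b)=1.54919; u=(-3.91920+32.297)/1.54919=18.31779, w=(-3.91920−32.297)/1.54919=-23.37746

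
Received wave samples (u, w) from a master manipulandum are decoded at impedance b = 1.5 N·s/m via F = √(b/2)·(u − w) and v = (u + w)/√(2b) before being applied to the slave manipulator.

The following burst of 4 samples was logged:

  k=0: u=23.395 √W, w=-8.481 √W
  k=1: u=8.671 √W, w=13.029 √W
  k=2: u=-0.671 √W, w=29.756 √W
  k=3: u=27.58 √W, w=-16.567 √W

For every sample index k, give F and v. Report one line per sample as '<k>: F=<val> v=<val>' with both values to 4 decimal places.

0: F=27.6054 v=8.6106
1: F=-3.7741 v=12.5285
2: F=-26.3506 v=16.7922
3: F=38.2324 v=6.3584

k=0: u−w=31.8760, u+w=14.9140; √(b/2)=0.8660, √(2b)=1.7321; F=0.8660×31.876=27.6054, v=14.9140/1.7321=8.6106
k=1: u−w=-4.3580, u+w=21.7000; √(b/2)=0.8660, √(2b)=1.7321; F=0.8660×(-4.358)=-3.7741, v=21.7000/1.7321=12.5285
k=2: u−w=-30.4270, u+w=29.0850; √(b/2)=0.8660, √(2b)=1.7321; F=0.8660×(-30.427)=-26.3506, v=29.0850/1.7321=16.7922
k=3: u−w=44.1470, u+w=11.0130; √(b/2)=0.8660, √(2b)=1.7321; F=0.8660×44.147=38.2324, v=11.0130/1.7321=6.3584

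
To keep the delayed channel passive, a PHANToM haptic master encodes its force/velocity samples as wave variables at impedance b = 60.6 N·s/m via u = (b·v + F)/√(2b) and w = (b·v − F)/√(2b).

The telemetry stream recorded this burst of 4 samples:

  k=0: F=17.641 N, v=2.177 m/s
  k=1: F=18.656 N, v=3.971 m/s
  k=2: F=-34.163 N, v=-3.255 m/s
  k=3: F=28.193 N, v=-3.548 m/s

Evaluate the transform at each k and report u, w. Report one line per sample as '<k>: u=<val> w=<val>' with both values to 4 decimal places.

0: u=13.5858 w=10.3810
1: u=23.5531 w=20.1639
2: u=-21.0205 w=-14.8141
3: u=-16.9692 w=-22.0910

k=0: b·v=60.6×2.177=131.9262; √(2b)=11.0091; u=(131.9262+17.641)/11.0091=13.5858, w=(131.9262−17.641)/11.0091=10.3810
k=1: b·v=60.6×3.971=240.6426; √(2b)=11.0091; u=(240.6426+18.656)/11.0091=23.5531, w=(240.6426−18.656)/11.0091=20.1639
k=2: b·v=60.6×(-3.255)=-197.2530; √(2b)=11.0091; u=(-197.2530+(-34.163))/11.0091=-21.0205, w=(-197.2530−(-34.163))/11.0091=-14.8141
k=3: b·v=60.6×(-3.548)=-215.0088; √(2b)=11.0091; u=(-215.0088+28.193)/11.0091=-16.9692, w=(-215.0088−28.193)/11.0091=-22.0910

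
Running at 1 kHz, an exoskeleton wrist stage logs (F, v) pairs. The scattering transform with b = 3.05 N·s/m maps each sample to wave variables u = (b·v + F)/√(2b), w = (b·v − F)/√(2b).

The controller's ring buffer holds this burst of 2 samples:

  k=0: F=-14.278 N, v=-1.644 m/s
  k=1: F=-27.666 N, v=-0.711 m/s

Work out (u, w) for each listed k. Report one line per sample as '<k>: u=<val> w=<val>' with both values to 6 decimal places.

k=0: b·v=3.05×(-1.644)=-5.014200; √(2b)=2.469818; u=(-5.014200+(-14.278))/2.469818=-7.811183, w=(-5.014200−(-14.278))/2.469818=3.750803
k=1: b·v=3.05×(-0.711)=-2.168550; √(2b)=2.469818; u=(-2.168550+(-27.666))/2.469818=-12.079656, w=(-2.168550−(-27.666))/2.469818=10.323616

0: u=-7.811183 w=3.750803
1: u=-12.079656 w=10.323616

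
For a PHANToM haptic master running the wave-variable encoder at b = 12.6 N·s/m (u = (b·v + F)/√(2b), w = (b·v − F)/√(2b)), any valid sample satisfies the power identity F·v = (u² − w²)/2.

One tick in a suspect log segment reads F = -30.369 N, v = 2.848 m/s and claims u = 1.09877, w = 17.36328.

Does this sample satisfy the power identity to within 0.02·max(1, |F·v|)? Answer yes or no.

no

F·v = (-30.369)×2.848 = -86.4909 W.
(u² − w²)/2 = (1.2073 − 301.4835)/2 = -150.1381 W.
|Δ| = 63.6472;  2% of max(1, |F·v|) = 1.7298.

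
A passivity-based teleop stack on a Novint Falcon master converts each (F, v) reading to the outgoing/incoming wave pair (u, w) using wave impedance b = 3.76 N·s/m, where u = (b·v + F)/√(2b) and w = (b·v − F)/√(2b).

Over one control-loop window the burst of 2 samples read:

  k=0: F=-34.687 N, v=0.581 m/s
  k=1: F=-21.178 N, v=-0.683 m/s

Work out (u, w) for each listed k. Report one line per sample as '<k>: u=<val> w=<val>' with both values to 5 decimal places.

0: u=-11.85242 w=13.44567
1: u=-8.65930 w=6.78634

k=0: b·v=3.76×0.581=2.18456; √(2b)=2.74226; u=(2.18456+(-34.687))/2.74226=-11.85242, w=(2.18456−(-34.687))/2.74226=13.44567
k=1: b·v=3.76×(-0.683)=-2.56808; √(2b)=2.74226; u=(-2.56808+(-21.178))/2.74226=-8.65930, w=(-2.56808−(-21.178))/2.74226=6.78634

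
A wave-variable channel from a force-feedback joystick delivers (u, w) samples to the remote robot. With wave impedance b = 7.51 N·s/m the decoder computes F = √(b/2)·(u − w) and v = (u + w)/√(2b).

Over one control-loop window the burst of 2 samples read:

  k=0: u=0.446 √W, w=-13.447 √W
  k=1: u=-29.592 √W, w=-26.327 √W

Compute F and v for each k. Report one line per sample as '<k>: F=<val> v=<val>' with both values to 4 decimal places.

0: F=26.9216 v=-3.3546
1: F=-6.3269 v=-14.4286

k=0: u−w=13.8930, u+w=-13.0010; √(b/2)=1.9378, √(2b)=3.8756; F=1.9378×13.893=26.9216, v=-13.0010/3.8756=-3.3546
k=1: u−w=-3.2650, u+w=-55.9190; √(b/2)=1.9378, √(2b)=3.8756; F=1.9378×(-3.265)=-6.3269, v=-55.9190/3.8756=-14.4286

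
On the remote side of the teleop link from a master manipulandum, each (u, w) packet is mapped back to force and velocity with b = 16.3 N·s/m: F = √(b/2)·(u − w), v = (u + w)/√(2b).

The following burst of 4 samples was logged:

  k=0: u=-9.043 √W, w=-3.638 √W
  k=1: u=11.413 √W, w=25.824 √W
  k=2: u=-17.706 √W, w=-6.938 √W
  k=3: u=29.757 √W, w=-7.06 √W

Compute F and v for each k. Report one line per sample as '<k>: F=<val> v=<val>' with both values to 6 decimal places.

k=0: u−w=-5.405000, u+w=-12.681000; √(b/2)=2.854820, √(2b)=5.709641; F=2.854820×(-5.405)=-15.430305, v=-12.681000/5.709641=-2.220980
k=1: u−w=-14.411000, u+w=37.237000; √(b/2)=2.854820, √(2b)=5.709641; F=2.854820×(-14.411)=-41.140818, v=37.237000/5.709641=6.521776
k=2: u−w=-10.768000, u+w=-24.644000; √(b/2)=2.854820, √(2b)=5.709641; F=2.854820×(-10.768)=-30.740707, v=-24.644000/5.709641=-4.316208
k=3: u−w=36.817000, u+w=22.697000; √(b/2)=2.854820, √(2b)=5.709641; F=2.854820×36.817=105.105926, v=22.697000/5.709641=3.975206

0: F=-15.430305 v=-2.220980
1: F=-41.140818 v=6.521776
2: F=-30.740707 v=-4.316208
3: F=105.105926 v=3.975206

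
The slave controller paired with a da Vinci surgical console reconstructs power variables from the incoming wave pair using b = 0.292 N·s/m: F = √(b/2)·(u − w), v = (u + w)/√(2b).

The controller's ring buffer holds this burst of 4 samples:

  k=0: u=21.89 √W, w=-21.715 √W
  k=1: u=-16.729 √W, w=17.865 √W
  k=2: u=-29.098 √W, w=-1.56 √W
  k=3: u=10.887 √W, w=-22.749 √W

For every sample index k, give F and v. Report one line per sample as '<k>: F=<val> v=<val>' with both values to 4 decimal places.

k=0: u−w=43.6050, u+w=0.1750; √(b/2)=0.3821, √(2b)=0.7642; F=0.3821×43.605=16.6614, v=0.1750/0.7642=0.2290
k=1: u−w=-34.5940, u+w=1.1360; √(b/2)=0.3821, √(2b)=0.7642; F=0.3821×(-34.594)=-13.2183, v=1.1360/0.7642=1.4865
k=2: u−w=-27.5380, u+w=-30.6580; √(b/2)=0.3821, √(2b)=0.7642; F=0.3821×(-27.538)=-10.5223, v=-30.6580/0.7642=-40.1178
k=3: u−w=33.6360, u+w=-11.8620; √(b/2)=0.3821, √(2b)=0.7642; F=0.3821×33.636=12.8523, v=-11.8620/0.7642=-15.5221

0: F=16.6614 v=0.2290
1: F=-13.2183 v=1.4865
2: F=-10.5223 v=-40.1178
3: F=12.8523 v=-15.5221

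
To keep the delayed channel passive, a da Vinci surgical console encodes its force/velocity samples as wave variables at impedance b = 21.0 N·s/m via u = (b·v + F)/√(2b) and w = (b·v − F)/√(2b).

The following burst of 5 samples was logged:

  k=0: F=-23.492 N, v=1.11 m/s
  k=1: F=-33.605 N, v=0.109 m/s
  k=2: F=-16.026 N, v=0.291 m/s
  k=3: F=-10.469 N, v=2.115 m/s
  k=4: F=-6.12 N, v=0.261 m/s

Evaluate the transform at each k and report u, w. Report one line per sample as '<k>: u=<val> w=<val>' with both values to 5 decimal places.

k=0: b·v=21.0×1.11=23.31000; √(2b)=6.48074; u=(23.31000+(-23.492))/6.48074=-0.02808, w=(23.31000−(-23.492))/6.48074=7.22171
k=1: b·v=21.0×0.109=2.28900; √(2b)=6.48074; u=(2.28900+(-33.605))/6.48074=-4.83216, w=(2.28900−(-33.605))/6.48074=5.53856
k=2: b·v=21.0×0.291=6.11100; √(2b)=6.48074; u=(6.11100+(-16.026))/6.48074=-1.52992, w=(6.11100−(-16.026))/6.48074=3.41581
k=3: b·v=21.0×2.115=44.41500; √(2b)=6.48074; u=(44.41500+(-10.469))/6.48074=5.23798, w=(44.41500−(-10.469))/6.48074=8.46879
k=4: b·v=21.0×0.261=5.48100; √(2b)=6.48074; u=(5.48100+(-6.12))/6.48074=-0.09860, w=(5.48100−(-6.12))/6.48074=1.79007

0: u=-0.02808 w=7.22171
1: u=-4.83216 w=5.53856
2: u=-1.52992 w=3.41581
3: u=5.23798 w=8.46879
4: u=-0.09860 w=1.79007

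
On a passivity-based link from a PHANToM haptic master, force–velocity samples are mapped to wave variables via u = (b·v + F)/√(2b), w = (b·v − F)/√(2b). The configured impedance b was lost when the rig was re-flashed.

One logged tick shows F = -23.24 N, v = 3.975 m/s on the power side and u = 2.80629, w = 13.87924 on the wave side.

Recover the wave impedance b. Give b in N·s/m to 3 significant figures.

u + w = 16.6855;  u + w = √(2b)·v, so √(2b) = 16.6855/3.975 = 4.1976.
b = (√(2b))²/2 = 17.6200/2 = 8.8100.
(Check via u − w = 2F/√(2b): u − w = -11.0729, 2F/√(2b) = -11.0729.)

b = 8.81 N·s/m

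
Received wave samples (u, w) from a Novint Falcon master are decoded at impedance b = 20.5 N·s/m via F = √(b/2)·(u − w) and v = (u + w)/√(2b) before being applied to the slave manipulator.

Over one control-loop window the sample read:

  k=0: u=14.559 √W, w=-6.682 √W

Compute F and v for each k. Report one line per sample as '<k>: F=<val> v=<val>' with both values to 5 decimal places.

k=0: u−w=21.24100, u+w=7.87700; √(b/2)=3.20156, √(2b)=6.40312; F=3.20156×21.241=68.00438, v=7.87700/6.40312=1.23018

0: F=68.00438 v=1.23018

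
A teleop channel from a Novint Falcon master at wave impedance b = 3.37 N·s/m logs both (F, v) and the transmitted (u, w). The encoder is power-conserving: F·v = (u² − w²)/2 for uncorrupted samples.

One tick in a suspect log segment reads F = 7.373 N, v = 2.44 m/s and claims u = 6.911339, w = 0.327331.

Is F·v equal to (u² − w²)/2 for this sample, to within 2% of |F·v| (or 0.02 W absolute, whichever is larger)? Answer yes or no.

F·v = 7.373×2.44 = 17.990120 W.
(u² − w²)/2 = (47.766607 − 0.107146)/2 = 23.829731 W.
|Δ| = 5.839611;  2% of max(1, |F·v|) = 0.359802.

no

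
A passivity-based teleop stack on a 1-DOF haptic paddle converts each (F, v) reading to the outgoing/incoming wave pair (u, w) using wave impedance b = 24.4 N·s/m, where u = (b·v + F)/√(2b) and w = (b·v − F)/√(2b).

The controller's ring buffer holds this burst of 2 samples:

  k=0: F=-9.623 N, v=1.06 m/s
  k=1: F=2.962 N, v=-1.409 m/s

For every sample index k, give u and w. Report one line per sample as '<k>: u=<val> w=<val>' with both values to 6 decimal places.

0: u=2.324892 w=5.079949
1: u=-4.497416 w=-5.345434

k=0: b·v=24.4×1.06=25.864000; √(2b)=6.985700; u=(25.864000+(-9.623))/6.985700=2.324892, w=(25.864000−(-9.623))/6.985700=5.079949
k=1: b·v=24.4×(-1.409)=-34.379600; √(2b)=6.985700; u=(-34.379600+2.962)/6.985700=-4.497416, w=(-34.379600−2.962)/6.985700=-5.345434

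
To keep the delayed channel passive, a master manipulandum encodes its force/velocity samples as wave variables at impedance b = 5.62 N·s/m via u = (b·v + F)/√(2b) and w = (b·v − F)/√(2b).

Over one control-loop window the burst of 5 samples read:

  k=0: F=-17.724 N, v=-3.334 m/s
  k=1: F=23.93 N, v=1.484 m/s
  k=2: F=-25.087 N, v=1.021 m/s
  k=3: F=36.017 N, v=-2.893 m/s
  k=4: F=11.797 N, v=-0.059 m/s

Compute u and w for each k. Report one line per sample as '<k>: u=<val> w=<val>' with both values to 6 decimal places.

k=0: b·v=5.62×(-3.334)=-18.737080; √(2b)=3.352611; u=(-18.737080+(-17.724))/3.352611=-10.875428, w=(-18.737080−(-17.724))/3.352611=-0.302176
k=1: b·v=5.62×1.484=8.340080; √(2b)=3.352611; u=(8.340080+23.93)/3.352611=9.625358, w=(8.340080−23.93)/3.352611=-4.650083
k=2: b·v=5.62×1.021=5.738020; √(2b)=3.352611; u=(5.738020+(-25.087))/3.352611=-5.771317, w=(5.738020−(-25.087))/3.352611=9.194333
k=3: b·v=5.62×(-2.893)=-16.258660; √(2b)=3.352611; u=(-16.258660+36.017)/3.352611=5.893419, w=(-16.258660−36.017)/3.352611=-15.592522
k=4: b·v=5.62×(-0.059)=-0.331580; √(2b)=3.352611; u=(-0.331580+11.797)/3.352611=3.419848, w=(-0.331580−11.797)/3.352611=-3.617652

0: u=-10.875428 w=-0.302176
1: u=9.625358 w=-4.650083
2: u=-5.771317 w=9.194333
3: u=5.893419 w=-15.592522
4: u=3.419848 w=-3.617652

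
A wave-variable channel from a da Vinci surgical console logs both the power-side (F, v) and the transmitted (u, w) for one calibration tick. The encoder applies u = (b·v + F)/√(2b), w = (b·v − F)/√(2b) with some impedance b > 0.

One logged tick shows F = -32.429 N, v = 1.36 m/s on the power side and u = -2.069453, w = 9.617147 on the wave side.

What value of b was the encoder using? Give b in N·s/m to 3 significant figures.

u + w = 7.547694;  u + w = √(2b)·v, so √(2b) = 7.547694/1.36 = 5.549775.
b = (√(2b))²/2 = 30.800003/2 = 15.400001.
(Check via u − w = 2F/√(2b): u − w = -11.686600, 2F/√(2b) = -11.686600.)

b = 15.4 N·s/m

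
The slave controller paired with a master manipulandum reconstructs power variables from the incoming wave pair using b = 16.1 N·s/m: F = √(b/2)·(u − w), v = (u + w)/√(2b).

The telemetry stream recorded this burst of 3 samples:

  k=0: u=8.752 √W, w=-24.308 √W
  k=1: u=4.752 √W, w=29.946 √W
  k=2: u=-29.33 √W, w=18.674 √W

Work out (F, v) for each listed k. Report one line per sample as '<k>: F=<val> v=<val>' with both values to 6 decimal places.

k=0: u−w=33.060000, u+w=-15.556000; √(b/2)=2.837252, √(2b)=5.674504; F=2.837252×33.06=93.799557, v=-15.556000/5.674504=-2.741385
k=1: u−w=-25.194000, u+w=34.698000; √(b/2)=2.837252, √(2b)=5.674504; F=2.837252×(-25.194)=-71.481732, v=34.698000/5.674504=6.114719
k=2: u−w=-48.004000, u+w=-10.656000; √(b/2)=2.837252, √(2b)=5.674504; F=2.837252×(-48.004)=-136.199454, v=-10.656000/5.674504=-1.877873

0: F=93.799557 v=-2.741385
1: F=-71.481732 v=6.114719
2: F=-136.199454 v=-1.877873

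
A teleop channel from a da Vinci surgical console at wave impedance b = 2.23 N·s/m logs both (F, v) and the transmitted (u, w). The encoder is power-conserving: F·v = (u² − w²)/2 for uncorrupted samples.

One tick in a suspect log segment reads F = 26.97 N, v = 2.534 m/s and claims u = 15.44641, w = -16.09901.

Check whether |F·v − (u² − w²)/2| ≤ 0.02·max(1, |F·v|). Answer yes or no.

F·v = 26.97×2.534 = 68.3420 W.
(u² − w²)/2 = (238.5916 − 259.1781)/2 = -10.2933 W.
|Δ| = 78.6353;  2% of max(1, |F·v|) = 1.3668.

no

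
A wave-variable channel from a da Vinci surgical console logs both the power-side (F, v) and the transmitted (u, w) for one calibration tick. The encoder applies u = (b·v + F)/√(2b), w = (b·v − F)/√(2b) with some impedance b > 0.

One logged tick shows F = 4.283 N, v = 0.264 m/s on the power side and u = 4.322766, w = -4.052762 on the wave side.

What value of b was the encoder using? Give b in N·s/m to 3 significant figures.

u + w = 0.270004;  u + w = √(2b)·v, so √(2b) = 0.270004/0.264 = 1.022742.
b = (√(2b))²/2 = 1.046002/2 = 0.523001.
(Check via u − w = 2F/√(2b): u − w = 8.375528, 2F/√(2b) = 8.375520.)

b = 0.523 N·s/m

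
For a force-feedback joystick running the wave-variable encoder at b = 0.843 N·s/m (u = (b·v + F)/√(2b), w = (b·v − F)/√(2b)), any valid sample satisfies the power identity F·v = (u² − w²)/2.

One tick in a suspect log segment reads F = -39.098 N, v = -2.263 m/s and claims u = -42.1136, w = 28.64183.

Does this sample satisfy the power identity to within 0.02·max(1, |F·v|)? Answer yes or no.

F·v = (-39.098)×(-2.263) = 88.4788 W.
(u² − w²)/2 = (1773.5553 − 820.3544)/2 = 476.6004 W.
|Δ| = 388.1217;  2% of max(1, |F·v|) = 1.7696.

no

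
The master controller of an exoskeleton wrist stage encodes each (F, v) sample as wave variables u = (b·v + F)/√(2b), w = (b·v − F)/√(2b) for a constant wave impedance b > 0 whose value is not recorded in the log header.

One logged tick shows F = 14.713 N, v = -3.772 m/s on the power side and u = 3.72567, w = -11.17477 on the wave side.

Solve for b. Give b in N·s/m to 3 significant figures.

b = 1.95 N·s/m

u + w = -7.44910;  u + w = √(2b)·v, so √(2b) = -7.44910/(-3.772) = 1.97484.
b = (√(2b))²/2 = 3.90000/2 = 1.95000.
(Check via u − w = 2F/√(2b): u − w = 14.90044, 2F/√(2b) = 14.90044.)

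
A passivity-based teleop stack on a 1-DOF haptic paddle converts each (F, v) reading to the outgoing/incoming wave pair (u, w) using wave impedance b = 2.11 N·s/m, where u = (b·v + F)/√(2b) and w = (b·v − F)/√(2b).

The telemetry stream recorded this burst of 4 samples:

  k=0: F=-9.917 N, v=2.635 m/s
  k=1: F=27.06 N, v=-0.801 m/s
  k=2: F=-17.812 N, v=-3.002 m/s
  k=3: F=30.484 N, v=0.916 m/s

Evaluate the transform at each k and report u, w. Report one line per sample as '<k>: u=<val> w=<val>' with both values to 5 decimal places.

0: u=-2.12103 w=7.53401
1: u=12.34987 w=-13.99533
2: u=-11.75420 w=5.58730
3: u=15.78023 w=-13.89853

k=0: b·v=2.11×2.635=5.55985; √(2b)=2.05426; u=(5.55985+(-9.917))/2.05426=-2.12103, w=(5.55985−(-9.917))/2.05426=7.53401
k=1: b·v=2.11×(-0.801)=-1.69011; √(2b)=2.05426; u=(-1.69011+27.06)/2.05426=12.34987, w=(-1.69011−27.06)/2.05426=-13.99533
k=2: b·v=2.11×(-3.002)=-6.33422; √(2b)=2.05426; u=(-6.33422+(-17.812))/2.05426=-11.75420, w=(-6.33422−(-17.812))/2.05426=5.58730
k=3: b·v=2.11×0.916=1.93276; √(2b)=2.05426; u=(1.93276+30.484)/2.05426=15.78023, w=(1.93276−30.484)/2.05426=-13.89853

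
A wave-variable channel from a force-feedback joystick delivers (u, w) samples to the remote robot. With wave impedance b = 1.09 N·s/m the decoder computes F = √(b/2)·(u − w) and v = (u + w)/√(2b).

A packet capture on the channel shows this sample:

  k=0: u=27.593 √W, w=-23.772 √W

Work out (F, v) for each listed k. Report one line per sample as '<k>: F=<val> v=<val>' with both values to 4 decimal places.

k=0: u−w=51.3650, u+w=3.8210; √(b/2)=0.7382, √(2b)=1.4765; F=0.7382×51.365=37.9198, v=3.8210/1.4765=2.5879

0: F=37.9198 v=2.5879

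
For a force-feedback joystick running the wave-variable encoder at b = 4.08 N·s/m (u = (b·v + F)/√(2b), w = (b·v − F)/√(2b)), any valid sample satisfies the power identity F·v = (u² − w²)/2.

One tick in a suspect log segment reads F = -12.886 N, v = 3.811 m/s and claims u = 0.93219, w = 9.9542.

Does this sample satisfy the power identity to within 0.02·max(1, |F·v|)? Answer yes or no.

yes

F·v = (-12.886)×3.811 = -49.1085 W.
(u² − w²)/2 = (0.8690 − 99.0861)/2 = -49.1086 W.
|Δ| = 0.0000;  2% of max(1, |F·v|) = 0.9822.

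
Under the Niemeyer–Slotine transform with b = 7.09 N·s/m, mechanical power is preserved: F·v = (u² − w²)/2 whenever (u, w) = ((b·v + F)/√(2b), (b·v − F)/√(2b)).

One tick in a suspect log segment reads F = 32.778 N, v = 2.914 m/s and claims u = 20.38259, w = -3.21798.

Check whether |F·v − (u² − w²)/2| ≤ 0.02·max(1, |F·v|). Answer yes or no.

F·v = 32.778×2.914 = 95.5151 W.
(u² − w²)/2 = (415.4500 − 10.3554)/2 = 202.5473 W.
|Δ| = 107.0322;  2% of max(1, |F·v|) = 1.9103.

no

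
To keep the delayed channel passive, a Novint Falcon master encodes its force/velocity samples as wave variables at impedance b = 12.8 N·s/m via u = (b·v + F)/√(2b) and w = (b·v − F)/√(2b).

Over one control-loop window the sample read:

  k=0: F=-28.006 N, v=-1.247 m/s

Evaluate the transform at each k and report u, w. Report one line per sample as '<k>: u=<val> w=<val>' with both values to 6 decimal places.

0: u=-8.689860 w=2.380484

k=0: b·v=12.8×(-1.247)=-15.961600; √(2b)=5.059644; u=(-15.961600+(-28.006))/5.059644=-8.689860, w=(-15.961600−(-28.006))/5.059644=2.380484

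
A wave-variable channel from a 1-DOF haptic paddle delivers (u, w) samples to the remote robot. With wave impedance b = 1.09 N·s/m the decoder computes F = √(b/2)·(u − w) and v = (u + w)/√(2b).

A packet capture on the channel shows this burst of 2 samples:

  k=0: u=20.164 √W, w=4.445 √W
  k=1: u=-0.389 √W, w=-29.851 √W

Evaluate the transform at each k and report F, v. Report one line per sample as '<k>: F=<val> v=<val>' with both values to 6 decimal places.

0: F=11.604413 v=16.667318
1: F=21.750061 v=-20.481112

k=0: u−w=15.719000, u+w=24.609000; √(b/2)=0.738241, √(2b)=1.476482; F=0.738241×15.719=11.604413, v=24.609000/1.476482=16.667318
k=1: u−w=29.462000, u+w=-30.240000; √(b/2)=0.738241, √(2b)=1.476482; F=0.738241×29.462=21.750061, v=-30.240000/1.476482=-20.481112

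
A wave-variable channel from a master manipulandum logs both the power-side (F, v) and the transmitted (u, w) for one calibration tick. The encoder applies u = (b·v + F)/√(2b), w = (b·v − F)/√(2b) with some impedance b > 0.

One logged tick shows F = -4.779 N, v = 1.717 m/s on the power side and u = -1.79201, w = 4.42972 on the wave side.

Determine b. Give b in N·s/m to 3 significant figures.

b = 1.18 N·s/m

u + w = 2.6377;  u + w = √(2b)·v, so √(2b) = 2.6377/1.717 = 1.5362.
b = (√(2b))²/2 = 2.3600/2 = 1.1800.
(Check via u − w = 2F/√(2b): u − w = -6.2217, 2F/√(2b) = -6.2217.)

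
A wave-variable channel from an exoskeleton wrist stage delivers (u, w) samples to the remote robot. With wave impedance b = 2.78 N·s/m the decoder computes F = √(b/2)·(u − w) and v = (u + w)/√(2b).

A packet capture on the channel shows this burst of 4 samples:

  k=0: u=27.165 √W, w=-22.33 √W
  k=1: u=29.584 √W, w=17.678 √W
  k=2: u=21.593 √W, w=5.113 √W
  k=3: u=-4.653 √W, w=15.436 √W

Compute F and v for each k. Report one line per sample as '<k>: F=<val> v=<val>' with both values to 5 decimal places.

k=0: u−w=49.49500, u+w=4.83500; √(b/2)=1.17898, √(2b)=2.35797; F=1.17898×49.495=58.35374, v=4.83500/2.35797=2.05050
k=1: u−w=11.90600, u+w=47.26200; √(b/2)=1.17898, √(2b)=2.35797; F=1.17898×11.906=14.03697, v=47.26200/2.35797=20.04355
k=2: u−w=16.48000, u+w=26.70600; √(b/2)=1.17898, √(2b)=2.35797; F=1.17898×16.48=19.42963, v=26.70600/2.35797=11.32587
k=3: u−w=-20.08900, u+w=10.78300; √(b/2)=1.17898, √(2b)=2.35797; F=1.17898×(-20.089)=-23.68458, v=10.78300/2.35797=4.57301

0: F=58.35374 v=2.05050
1: F=14.03697 v=20.04355
2: F=19.42963 v=11.32587
3: F=-23.68458 v=4.57301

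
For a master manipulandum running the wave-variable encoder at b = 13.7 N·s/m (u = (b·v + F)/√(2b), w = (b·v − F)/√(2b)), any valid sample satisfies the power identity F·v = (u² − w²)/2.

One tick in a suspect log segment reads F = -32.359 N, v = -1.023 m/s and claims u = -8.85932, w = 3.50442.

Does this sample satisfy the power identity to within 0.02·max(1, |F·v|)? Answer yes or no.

F·v = (-32.359)×(-1.023) = 33.10326 W.
(u² − w²)/2 = (78.48755 − 12.28096)/2 = 33.10330 W.
|Δ| = 0.00004;  2% of max(1, |F·v|) = 0.66207.

yes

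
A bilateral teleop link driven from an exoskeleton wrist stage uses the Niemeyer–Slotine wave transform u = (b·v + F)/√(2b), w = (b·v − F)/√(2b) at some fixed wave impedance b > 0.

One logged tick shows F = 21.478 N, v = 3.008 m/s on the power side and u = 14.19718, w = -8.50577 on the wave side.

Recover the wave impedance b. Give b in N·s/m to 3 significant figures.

u + w = 5.6914;  u + w = √(2b)·v, so √(2b) = 5.6914/3.008 = 1.8921.
b = (√(2b))²/2 = 3.5800/2 = 1.7900.
(Check via u − w = 2F/√(2b): u − w = 22.7030, 2F/√(2b) = 22.7029.)

b = 1.79 N·s/m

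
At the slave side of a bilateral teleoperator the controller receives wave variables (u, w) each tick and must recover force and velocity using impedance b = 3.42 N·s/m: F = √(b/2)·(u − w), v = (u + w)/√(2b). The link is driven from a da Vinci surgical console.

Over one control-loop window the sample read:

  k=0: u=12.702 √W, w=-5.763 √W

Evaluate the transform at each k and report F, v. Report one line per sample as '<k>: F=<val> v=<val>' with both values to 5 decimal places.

0: F=24.14612 v=2.65319

k=0: u−w=18.46500, u+w=6.93900; √(b/2)=1.30767, √(2b)=2.61534; F=1.30767×18.465=24.14612, v=6.93900/2.61534=2.65319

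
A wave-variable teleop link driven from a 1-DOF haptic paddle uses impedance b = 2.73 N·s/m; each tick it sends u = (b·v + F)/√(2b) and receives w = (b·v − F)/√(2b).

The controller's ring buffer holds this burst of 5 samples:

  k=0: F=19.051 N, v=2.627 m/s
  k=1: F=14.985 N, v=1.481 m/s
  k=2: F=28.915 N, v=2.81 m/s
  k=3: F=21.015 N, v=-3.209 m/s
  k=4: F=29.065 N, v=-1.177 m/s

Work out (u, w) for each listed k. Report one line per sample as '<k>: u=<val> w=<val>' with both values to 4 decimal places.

k=0: b·v=2.73×2.627=7.1717; √(2b)=2.3367; u=(7.1717+19.051)/2.3367=11.2223, w=(7.1717−19.051)/2.3367=-5.0839
k=1: b·v=2.73×1.481=4.0431; √(2b)=2.3367; u=(4.0431+14.985)/2.3367=8.1433, w=(4.0431−14.985)/2.3367=-4.6827
k=2: b·v=2.73×2.81=7.6713; √(2b)=2.3367; u=(7.6713+28.915)/2.3367=15.6575, w=(7.6713−28.915)/2.3367=-9.0915
k=3: b·v=2.73×(-3.209)=-8.7606; √(2b)=2.3367; u=(-8.7606+21.015)/2.3367=5.2444, w=(-8.7606−21.015)/2.3367=-12.7428
k=4: b·v=2.73×(-1.177)=-3.2132; √(2b)=2.3367; u=(-3.2132+29.065)/2.3367=11.0635, w=(-3.2132−29.065)/2.3367=-13.8138

0: u=11.2223 w=-5.0839
1: u=8.1433 w=-4.6827
2: u=15.6575 w=-9.0915
3: u=5.2444 w=-12.7428
4: u=11.0635 w=-13.8138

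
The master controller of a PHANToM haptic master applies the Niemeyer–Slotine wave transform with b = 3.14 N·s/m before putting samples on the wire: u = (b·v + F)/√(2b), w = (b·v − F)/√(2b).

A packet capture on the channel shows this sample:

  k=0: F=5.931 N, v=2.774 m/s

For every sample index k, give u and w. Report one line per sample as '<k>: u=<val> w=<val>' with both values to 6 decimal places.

k=0: b·v=3.14×2.774=8.710360; √(2b)=2.505993; u=(8.710360+5.931)/2.505993=5.842539, w=(8.710360−5.931)/2.505993=1.109085

0: u=5.842539 w=1.109085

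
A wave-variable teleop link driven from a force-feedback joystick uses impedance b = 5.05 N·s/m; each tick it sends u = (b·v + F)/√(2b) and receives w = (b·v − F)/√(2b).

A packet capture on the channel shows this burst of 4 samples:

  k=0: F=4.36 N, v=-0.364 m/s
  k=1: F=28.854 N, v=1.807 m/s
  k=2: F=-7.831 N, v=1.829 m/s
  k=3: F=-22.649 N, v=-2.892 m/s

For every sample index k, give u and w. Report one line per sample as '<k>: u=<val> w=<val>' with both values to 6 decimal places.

k=0: b·v=5.05×(-0.364)=-1.838200; √(2b)=3.178050; u=(-1.838200+4.36)/3.178050=0.793506, w=(-1.838200−4.36)/3.178050=-1.950316
k=1: b·v=5.05×1.807=9.125350; √(2b)=3.178050; u=(9.125350+28.854)/3.178050=11.950521, w=(9.125350−28.854)/3.178050=-6.207785
k=2: b·v=5.05×1.829=9.236450; √(2b)=3.178050; u=(9.236450+(-7.831))/3.178050=0.442237, w=(9.236450−(-7.831))/3.178050=5.370416
k=3: b·v=5.05×(-2.892)=-14.604600; √(2b)=3.178050; u=(-14.604600+(-22.649))/3.178050=-11.722158, w=(-14.604600−(-22.649))/3.178050=2.531238

0: u=0.793506 w=-1.950316
1: u=11.950521 w=-6.207785
2: u=0.442237 w=5.370416
3: u=-11.722158 w=2.531238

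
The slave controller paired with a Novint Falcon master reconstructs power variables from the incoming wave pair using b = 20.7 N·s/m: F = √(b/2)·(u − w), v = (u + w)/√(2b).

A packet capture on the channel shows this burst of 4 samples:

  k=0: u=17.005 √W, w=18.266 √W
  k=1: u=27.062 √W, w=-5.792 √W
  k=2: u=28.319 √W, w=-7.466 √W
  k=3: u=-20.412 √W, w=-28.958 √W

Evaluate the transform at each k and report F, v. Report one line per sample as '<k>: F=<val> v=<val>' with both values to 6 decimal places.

k=0: u−w=-1.261000, u+w=35.271000; √(b/2)=3.217142, √(2b)=6.434283; F=3.217142×(-1.261)=-4.056816, v=35.271000/6.434283=5.481730
k=1: u−w=32.854000, u+w=21.270000; √(b/2)=3.217142, √(2b)=6.434283; F=3.217142×32.854=105.695970, v=21.270000/6.434283=3.305730
k=2: u−w=35.785000, u+w=20.853000; √(b/2)=3.217142, √(2b)=6.434283; F=3.217142×35.785=115.125412, v=20.853000/6.434283=3.240920
k=3: u−w=8.546000, u+w=-49.370000; √(b/2)=3.217142, √(2b)=6.434283; F=3.217142×8.546=27.493692, v=-49.370000/6.434283=-7.672960

0: F=-4.056816 v=5.481730
1: F=105.695970 v=3.305730
2: F=115.125412 v=3.240920
3: F=27.493692 v=-7.672960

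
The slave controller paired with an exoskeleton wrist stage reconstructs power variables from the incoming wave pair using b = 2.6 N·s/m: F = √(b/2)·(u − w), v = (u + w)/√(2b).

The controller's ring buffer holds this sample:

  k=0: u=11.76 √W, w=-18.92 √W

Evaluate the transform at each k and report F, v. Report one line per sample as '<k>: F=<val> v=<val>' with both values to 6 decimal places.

k=0: u−w=30.680000, u+w=-7.160000; √(b/2)=1.140175, √(2b)=2.280351; F=1.140175×30.68=34.980582, v=-7.160000/2.280351=-3.139868

0: F=34.980582 v=-3.139868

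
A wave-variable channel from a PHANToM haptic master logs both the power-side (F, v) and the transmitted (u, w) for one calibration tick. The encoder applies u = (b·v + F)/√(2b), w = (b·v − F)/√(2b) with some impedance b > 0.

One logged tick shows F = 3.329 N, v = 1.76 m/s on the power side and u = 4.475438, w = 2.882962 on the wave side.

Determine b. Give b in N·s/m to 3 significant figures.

b = 8.74 N·s/m

u + w = 7.358400;  u + w = √(2b)·v, so √(2b) = 7.358400/1.76 = 4.180909.
b = (√(2b))²/2 = 17.480001/2 = 8.740000.
(Check via u − w = 2F/√(2b): u − w = 1.592476, 2F/√(2b) = 1.592477.)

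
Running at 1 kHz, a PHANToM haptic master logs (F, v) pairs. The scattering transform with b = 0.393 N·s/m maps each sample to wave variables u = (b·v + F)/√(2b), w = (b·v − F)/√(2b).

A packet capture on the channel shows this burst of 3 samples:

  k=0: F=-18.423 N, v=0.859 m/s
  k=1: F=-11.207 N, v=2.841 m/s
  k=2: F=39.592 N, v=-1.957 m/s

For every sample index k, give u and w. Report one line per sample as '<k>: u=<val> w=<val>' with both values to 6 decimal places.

0: u=-20.399389 w=21.160949
1: u=-11.381535 w=13.900271
2: u=43.790176 w=-45.525186

k=0: b·v=0.393×0.859=0.337587; √(2b)=0.886566; u=(0.337587+(-18.423))/0.886566=-20.399389, w=(0.337587−(-18.423))/0.886566=21.160949
k=1: b·v=0.393×2.841=1.116513; √(2b)=0.886566; u=(1.116513+(-11.207))/0.886566=-11.381535, w=(1.116513−(-11.207))/0.886566=13.900271
k=2: b·v=0.393×(-1.957)=-0.769101; √(2b)=0.886566; u=(-0.769101+39.592)/0.886566=43.790176, w=(-0.769101−39.592)/0.886566=-45.525186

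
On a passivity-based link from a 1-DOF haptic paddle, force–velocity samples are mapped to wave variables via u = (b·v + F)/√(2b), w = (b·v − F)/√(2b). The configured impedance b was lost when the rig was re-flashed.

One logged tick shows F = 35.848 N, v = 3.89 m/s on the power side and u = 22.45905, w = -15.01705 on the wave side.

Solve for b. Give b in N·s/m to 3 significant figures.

u + w = 7.44200;  u + w = √(2b)·v, so √(2b) = 7.44200/3.89 = 1.91311.
b = (√(2b))²/2 = 3.65999/2 = 1.83000.
(Check via u − w = 2F/√(2b): u − w = 37.47610, 2F/√(2b) = 37.47614.)

b = 1.83 N·s/m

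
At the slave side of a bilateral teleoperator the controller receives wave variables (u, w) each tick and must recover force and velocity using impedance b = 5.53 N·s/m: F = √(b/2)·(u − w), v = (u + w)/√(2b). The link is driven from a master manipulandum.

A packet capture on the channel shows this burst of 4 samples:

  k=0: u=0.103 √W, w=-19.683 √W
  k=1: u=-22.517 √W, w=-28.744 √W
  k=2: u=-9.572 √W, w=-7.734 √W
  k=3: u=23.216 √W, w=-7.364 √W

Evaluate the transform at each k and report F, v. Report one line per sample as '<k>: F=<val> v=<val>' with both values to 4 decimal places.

k=0: u−w=19.7860, u+w=-19.5800; √(b/2)=1.6628, √(2b)=3.3257; F=1.6628×19.786=32.9007, v=-19.5800/3.3257=-5.8876
k=1: u−w=6.2270, u+w=-51.2610; √(b/2)=1.6628, √(2b)=3.3257; F=1.6628×6.227=10.3544, v=-51.2610/3.3257=-15.4138
k=2: u−w=-1.8380, u+w=-17.3060; √(b/2)=1.6628, √(2b)=3.3257; F=1.6628×(-1.838)=-3.0563, v=-17.3060/3.3257=-5.2038
k=3: u−w=30.5800, u+w=15.8520; √(b/2)=1.6628, √(2b)=3.3257; F=1.6628×30.58=50.8493, v=15.8520/3.3257=4.7666

0: F=32.9007 v=-5.8876
1: F=10.3544 v=-15.4138
2: F=-3.0563 v=-5.2038
3: F=50.8493 v=4.7666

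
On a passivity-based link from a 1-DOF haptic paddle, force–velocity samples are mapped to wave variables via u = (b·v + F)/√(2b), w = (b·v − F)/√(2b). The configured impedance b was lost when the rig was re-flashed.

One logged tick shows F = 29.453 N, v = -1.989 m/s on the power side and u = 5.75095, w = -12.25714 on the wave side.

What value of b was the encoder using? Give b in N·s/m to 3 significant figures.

u + w = -6.50619;  u + w = √(2b)·v, so √(2b) = -6.50619/(-1.989) = 3.27109.
b = (√(2b))²/2 = 10.70000/2 = 5.35000.
(Check via u − w = 2F/√(2b): u − w = 18.00809, 2F/√(2b) = 18.00809.)

b = 5.35 N·s/m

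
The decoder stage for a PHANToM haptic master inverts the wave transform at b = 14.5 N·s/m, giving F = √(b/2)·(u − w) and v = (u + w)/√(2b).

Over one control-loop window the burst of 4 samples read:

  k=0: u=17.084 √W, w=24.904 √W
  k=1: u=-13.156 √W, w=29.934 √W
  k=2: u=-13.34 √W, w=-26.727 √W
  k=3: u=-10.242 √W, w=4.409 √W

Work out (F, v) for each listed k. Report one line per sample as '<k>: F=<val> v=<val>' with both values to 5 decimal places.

0: F=-21.05599 v=7.79698
1: F=-116.02338 v=3.11560
2: F=36.04560 v=-7.44026
3: F=-39.44902 v=-1.08316

k=0: u−w=-7.82000, u+w=41.98800; √(b/2)=2.69258, √(2b)=5.38516; F=2.69258×(-7.82)=-21.05599, v=41.98800/5.38516=7.79698
k=1: u−w=-43.09000, u+w=16.77800; √(b/2)=2.69258, √(2b)=5.38516; F=2.69258×(-43.09)=-116.02338, v=16.77800/5.38516=3.11560
k=2: u−w=13.38700, u+w=-40.06700; √(b/2)=2.69258, √(2b)=5.38516; F=2.69258×13.387=36.04560, v=-40.06700/5.38516=-7.44026
k=3: u−w=-14.65100, u+w=-5.83300; √(b/2)=2.69258, √(2b)=5.38516; F=2.69258×(-14.651)=-39.44902, v=-5.83300/5.38516=-1.08316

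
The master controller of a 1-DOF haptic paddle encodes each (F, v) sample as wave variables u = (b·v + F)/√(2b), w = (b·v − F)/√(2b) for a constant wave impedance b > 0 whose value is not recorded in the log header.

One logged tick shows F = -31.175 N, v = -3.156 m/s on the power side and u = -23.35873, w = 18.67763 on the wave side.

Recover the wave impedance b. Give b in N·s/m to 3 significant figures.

b = 1.1 N·s/m

u + w = -4.6811;  u + w = √(2b)·v, so √(2b) = -4.6811/(-3.156) = 1.4832.
b = (√(2b))²/2 = 2.2000/2 = 1.1000.
(Check via u − w = 2F/√(2b): u − w = -42.0364, 2F/√(2b) = -42.0364.)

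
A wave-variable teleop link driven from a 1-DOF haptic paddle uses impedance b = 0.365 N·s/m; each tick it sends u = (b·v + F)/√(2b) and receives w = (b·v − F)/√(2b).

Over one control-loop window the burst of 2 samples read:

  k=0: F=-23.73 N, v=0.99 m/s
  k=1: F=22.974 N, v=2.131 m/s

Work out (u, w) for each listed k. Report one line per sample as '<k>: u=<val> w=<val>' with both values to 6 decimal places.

k=0: b·v=0.365×0.99=0.361350; √(2b)=0.854400; u=(0.361350+(-23.73))/0.854400=-27.350936, w=(0.361350−(-23.73))/0.854400=28.196792
k=1: b·v=0.365×2.131=0.777815; √(2b)=0.854400; u=(0.777815+22.974)/0.854400=27.799397, w=(0.777815−22.974)/0.854400=-25.978670

0: u=-27.350936 w=28.196792
1: u=27.799397 w=-25.978670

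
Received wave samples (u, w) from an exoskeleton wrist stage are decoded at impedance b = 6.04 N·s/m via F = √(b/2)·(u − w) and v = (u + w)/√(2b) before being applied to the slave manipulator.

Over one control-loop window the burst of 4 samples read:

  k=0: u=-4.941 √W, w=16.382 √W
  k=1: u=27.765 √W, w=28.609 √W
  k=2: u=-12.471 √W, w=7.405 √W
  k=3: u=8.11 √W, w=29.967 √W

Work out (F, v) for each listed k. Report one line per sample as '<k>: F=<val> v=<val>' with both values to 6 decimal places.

0: F=-37.055423 v=3.291778
1: F=-1.466716 v=16.219796
2: F=-34.540805 v=-1.457578
3: F=-37.983416 v=10.955426

k=0: u−w=-21.323000, u+w=11.441000; √(b/2)=1.737815, √(2b)=3.475629; F=1.737815×(-21.323)=-37.055423, v=11.441000/3.475629=3.291778
k=1: u−w=-0.844000, u+w=56.374000; √(b/2)=1.737815, √(2b)=3.475629; F=1.737815×(-0.844)=-1.466716, v=56.374000/3.475629=16.219796
k=2: u−w=-19.876000, u+w=-5.066000; √(b/2)=1.737815, √(2b)=3.475629; F=1.737815×(-19.876)=-34.540805, v=-5.066000/3.475629=-1.457578
k=3: u−w=-21.857000, u+w=38.077000; √(b/2)=1.737815, √(2b)=3.475629; F=1.737815×(-21.857)=-37.983416, v=38.077000/3.475629=10.955426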